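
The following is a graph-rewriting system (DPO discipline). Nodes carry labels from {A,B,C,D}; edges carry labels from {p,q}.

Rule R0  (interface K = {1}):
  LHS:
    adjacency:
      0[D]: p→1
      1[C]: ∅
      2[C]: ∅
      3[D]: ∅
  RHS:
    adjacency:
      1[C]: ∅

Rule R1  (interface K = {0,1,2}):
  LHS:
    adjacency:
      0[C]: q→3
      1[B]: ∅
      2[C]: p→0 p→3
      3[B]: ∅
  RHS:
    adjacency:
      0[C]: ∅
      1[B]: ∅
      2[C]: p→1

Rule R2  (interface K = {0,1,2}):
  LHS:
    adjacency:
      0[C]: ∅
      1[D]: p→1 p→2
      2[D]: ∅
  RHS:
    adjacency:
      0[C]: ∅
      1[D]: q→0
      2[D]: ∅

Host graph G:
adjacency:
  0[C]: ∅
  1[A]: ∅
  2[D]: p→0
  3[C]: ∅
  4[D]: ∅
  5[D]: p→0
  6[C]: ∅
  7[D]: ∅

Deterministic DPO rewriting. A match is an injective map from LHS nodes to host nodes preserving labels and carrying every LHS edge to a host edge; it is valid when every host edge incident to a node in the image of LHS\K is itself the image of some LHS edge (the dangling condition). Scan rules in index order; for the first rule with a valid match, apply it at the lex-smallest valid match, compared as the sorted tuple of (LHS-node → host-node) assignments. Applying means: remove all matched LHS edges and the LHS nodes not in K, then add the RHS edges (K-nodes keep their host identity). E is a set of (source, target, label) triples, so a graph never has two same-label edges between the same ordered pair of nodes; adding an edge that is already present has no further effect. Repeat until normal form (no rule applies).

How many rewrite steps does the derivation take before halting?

Answer: 2

Steps:
start.  V:8 E:2  edges: 2-p->0 5-p->0
1. fire R0 via {0↦2, 1↦0, 2↦3, 3↦4}  →  V:5 E:1  edges: 5-p->0
2. fire R0 via {0↦5, 1↦0, 2↦6, 3↦7}  →  V:2 E:0  edges: ∅
final graph: no rule applies after step 2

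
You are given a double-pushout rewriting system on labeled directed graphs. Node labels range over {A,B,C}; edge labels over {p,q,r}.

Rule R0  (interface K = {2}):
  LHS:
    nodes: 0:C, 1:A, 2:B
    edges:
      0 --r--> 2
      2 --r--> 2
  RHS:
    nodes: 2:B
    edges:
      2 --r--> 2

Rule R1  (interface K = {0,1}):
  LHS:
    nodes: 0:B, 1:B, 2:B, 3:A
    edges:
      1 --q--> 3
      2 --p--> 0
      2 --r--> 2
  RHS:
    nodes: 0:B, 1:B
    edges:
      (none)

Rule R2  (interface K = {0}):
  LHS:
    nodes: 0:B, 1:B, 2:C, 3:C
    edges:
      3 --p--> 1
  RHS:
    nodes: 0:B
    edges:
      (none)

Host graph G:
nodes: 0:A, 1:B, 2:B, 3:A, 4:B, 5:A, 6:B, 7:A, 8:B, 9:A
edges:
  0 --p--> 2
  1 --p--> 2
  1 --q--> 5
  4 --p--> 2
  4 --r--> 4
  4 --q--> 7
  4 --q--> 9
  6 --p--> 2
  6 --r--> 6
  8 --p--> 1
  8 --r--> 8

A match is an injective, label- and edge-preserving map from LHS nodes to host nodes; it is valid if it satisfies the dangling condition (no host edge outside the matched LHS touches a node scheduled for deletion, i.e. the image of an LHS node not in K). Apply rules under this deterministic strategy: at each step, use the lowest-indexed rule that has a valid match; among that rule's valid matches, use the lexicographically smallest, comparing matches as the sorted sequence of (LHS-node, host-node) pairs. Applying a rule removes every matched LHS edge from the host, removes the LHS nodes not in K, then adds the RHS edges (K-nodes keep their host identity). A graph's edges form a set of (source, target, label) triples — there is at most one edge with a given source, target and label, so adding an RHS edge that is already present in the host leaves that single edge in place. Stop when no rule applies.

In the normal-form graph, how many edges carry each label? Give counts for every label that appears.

Answer: p:3 q:1 r:1

Derivation:
[0] host  ⇒  10 nodes, 11 edges  {0-p->2 1-p->2 1-q->5 4-p->2 4-r->4 4-q->7 4-q->9 6-p->2 6-r->6 8-p->1 8-r->8}
[1] R1 @ {0↦1, 1↦4, 2↦8, 3↦7}  ⇒  8 nodes, 8 edges  {0-p->2 1-p->2 1-q->5 4-p->2 4-r->4 4-q->9 6-p->2 6-r->6}
[2] R1 @ {0↦2, 1↦1, 2↦6, 3↦5}  ⇒  6 nodes, 5 edges  {0-p->2 1-p->2 4-p->2 4-r->4 4-q->9}
normal form: no rule applies after step 2
NF edges: [(0, 2, 'p'), (1, 2, 'p'), (4, 2, 'p'), (4, 4, 'r'), (4, 9, 'q')]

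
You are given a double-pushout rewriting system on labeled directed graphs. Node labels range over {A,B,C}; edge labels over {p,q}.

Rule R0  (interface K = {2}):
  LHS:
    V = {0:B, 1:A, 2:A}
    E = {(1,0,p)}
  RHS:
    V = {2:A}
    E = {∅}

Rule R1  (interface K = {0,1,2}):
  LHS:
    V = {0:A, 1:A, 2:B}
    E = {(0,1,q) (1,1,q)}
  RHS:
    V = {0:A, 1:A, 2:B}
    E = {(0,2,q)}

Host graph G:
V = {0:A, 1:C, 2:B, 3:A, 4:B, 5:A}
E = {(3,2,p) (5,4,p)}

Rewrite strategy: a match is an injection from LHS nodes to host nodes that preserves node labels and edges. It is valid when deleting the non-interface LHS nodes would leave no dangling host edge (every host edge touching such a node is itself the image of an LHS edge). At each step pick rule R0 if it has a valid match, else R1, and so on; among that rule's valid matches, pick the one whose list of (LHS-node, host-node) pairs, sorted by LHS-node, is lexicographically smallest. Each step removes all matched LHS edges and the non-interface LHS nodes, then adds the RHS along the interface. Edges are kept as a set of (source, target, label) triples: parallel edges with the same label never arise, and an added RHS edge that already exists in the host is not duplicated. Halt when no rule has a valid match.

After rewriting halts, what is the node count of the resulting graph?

Answer: 2

Steps:
initial: |V|=6 |E|=2  E = 3-p->2 5-p->4
step 1: apply R0 at {0↦2, 1↦3, 2↦0}  → |V|=4 |E|=1  E = 5-p->4
step 2: apply R0 at {0↦4, 1↦5, 2↦0}  → |V|=2 |E|=0  E = ∅
final graph: no rule applies after step 2
NF nodes: {0:A, 1:C}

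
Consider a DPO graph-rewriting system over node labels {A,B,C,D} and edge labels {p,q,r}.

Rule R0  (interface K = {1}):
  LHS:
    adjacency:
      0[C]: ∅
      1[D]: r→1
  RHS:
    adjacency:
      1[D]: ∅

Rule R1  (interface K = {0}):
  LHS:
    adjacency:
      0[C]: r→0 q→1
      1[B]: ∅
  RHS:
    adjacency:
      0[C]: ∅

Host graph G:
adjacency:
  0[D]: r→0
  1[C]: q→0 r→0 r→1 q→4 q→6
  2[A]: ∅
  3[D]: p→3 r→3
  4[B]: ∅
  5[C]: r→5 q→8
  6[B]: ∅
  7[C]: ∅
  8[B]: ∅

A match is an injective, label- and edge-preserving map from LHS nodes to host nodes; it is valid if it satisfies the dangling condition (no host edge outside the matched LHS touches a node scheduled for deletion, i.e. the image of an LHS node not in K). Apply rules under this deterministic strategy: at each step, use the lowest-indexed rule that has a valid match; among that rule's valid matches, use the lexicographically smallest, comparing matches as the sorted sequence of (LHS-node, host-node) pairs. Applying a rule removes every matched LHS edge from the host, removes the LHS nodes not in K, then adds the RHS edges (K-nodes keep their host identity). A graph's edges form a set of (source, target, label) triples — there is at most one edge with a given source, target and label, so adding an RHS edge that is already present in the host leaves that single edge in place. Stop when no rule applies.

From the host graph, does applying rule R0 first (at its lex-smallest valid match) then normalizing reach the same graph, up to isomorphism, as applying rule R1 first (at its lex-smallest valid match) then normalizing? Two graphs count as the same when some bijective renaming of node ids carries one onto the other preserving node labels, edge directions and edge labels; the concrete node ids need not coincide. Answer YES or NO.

branch R0-first: apply at {0↦7, 1↦0} → |E|=9, then 3 more step(s) → NF |V|=5 |E|=4 V={0:D, 1:C, 2:A, 3:D, 6:B} E=1-q->0 1-r->0 1-q->6 3-p->3
branch R1-first: apply at {0↦1, 1↦4} → |E|=8, then 3 more step(s) → NF |V|=5 |E|=4 V={0:D, 1:C, 2:A, 3:D, 6:B} E=1-q->0 1-r->0 1-q->6 3-p->3
graphs isomorphic (equal up to label-preserving node renaming)

Answer: YES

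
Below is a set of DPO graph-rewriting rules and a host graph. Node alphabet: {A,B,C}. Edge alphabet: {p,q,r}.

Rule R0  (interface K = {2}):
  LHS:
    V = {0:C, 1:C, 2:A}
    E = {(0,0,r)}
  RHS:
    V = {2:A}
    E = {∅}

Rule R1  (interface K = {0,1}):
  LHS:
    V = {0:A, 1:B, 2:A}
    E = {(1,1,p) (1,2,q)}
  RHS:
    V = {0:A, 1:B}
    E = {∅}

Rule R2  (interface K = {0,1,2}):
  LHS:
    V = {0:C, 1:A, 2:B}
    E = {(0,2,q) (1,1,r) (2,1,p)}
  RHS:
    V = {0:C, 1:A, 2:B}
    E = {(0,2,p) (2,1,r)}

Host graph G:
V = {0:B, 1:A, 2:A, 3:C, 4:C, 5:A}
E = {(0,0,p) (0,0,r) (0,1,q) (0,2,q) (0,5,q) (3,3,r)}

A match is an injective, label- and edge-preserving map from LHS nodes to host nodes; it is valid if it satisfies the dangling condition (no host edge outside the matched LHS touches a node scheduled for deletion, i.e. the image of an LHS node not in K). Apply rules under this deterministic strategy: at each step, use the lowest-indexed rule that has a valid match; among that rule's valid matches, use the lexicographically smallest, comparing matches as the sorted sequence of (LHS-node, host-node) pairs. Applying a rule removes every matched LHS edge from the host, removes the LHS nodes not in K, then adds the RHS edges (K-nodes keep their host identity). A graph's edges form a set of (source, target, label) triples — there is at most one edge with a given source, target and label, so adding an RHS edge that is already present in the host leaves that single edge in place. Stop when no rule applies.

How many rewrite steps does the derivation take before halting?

start.  V:6 E:6  edges: 0-p->0 0-r->0 0-q->1 0-q->2 0-q->5 3-r->3
1. fire R0 via {0↦3, 1↦4, 2↦1}  →  V:4 E:5  edges: 0-p->0 0-r->0 0-q->1 0-q->2 0-q->5
2. fire R1 via {0↦1, 1↦0, 2↦2}  →  V:3 E:3  edges: 0-r->0 0-q->1 0-q->5
halt: no rule applies after step 2

Answer: 2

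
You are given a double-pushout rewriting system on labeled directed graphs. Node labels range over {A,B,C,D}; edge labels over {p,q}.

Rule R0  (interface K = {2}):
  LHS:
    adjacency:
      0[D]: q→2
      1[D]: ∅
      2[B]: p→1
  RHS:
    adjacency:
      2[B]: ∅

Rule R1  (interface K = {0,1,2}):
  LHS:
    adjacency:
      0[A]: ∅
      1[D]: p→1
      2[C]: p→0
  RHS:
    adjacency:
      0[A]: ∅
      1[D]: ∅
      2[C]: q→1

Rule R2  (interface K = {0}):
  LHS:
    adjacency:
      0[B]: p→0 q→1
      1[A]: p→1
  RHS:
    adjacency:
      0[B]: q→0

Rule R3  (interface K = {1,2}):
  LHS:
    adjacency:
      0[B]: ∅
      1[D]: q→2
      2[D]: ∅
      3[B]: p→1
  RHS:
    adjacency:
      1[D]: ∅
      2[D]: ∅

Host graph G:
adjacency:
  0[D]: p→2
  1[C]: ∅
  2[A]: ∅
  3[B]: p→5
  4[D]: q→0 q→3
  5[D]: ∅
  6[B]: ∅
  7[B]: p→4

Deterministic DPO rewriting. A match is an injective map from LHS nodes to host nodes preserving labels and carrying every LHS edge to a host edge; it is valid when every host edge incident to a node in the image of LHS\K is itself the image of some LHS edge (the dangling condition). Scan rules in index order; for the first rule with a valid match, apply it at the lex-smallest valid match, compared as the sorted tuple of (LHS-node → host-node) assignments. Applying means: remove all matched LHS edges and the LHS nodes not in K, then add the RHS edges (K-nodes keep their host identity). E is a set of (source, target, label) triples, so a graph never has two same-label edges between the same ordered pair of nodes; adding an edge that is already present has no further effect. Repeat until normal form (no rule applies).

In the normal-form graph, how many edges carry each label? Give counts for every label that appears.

Answer: p:1

Rewrite trace:
start.  V:8 E:5  edges: 0-p->2 3-p->5 4-q->0 4-q->3 7-p->4
1. fire R3 via {0↦6, 1↦4, 2↦0, 3↦7}  →  V:6 E:3  edges: 0-p->2 3-p->5 4-q->3
2. fire R0 via {0↦4, 1↦5, 2↦3}  →  V:4 E:1  edges: 0-p->2
normal form: no rule applies after step 2
NF edges: [(0, 2, 'p')]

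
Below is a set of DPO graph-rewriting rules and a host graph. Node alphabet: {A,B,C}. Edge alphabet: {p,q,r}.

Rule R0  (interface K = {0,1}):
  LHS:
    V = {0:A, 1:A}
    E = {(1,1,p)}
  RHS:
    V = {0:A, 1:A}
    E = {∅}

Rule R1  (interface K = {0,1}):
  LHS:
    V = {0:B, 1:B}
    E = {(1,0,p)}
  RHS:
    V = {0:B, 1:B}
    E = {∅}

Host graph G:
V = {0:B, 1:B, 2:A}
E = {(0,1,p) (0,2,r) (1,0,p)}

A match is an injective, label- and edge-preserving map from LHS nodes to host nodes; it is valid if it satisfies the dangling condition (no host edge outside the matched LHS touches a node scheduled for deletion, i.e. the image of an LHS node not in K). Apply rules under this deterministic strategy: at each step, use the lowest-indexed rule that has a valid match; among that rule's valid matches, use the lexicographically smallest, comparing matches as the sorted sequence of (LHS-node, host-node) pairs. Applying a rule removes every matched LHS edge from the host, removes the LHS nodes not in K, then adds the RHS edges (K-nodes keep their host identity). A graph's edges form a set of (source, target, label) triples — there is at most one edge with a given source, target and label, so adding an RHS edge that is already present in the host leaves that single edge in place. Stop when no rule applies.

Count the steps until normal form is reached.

[0] host  ⇒  3 nodes, 3 edges  {0-p->1 0-r->2 1-p->0}
[1] R1 @ {0↦0, 1↦1}  ⇒  3 nodes, 2 edges  {0-p->1 0-r->2}
[2] R1 @ {0↦1, 1↦0}  ⇒  3 nodes, 1 edges  {0-r->2}
final graph: no rule applies after step 2

Answer: 2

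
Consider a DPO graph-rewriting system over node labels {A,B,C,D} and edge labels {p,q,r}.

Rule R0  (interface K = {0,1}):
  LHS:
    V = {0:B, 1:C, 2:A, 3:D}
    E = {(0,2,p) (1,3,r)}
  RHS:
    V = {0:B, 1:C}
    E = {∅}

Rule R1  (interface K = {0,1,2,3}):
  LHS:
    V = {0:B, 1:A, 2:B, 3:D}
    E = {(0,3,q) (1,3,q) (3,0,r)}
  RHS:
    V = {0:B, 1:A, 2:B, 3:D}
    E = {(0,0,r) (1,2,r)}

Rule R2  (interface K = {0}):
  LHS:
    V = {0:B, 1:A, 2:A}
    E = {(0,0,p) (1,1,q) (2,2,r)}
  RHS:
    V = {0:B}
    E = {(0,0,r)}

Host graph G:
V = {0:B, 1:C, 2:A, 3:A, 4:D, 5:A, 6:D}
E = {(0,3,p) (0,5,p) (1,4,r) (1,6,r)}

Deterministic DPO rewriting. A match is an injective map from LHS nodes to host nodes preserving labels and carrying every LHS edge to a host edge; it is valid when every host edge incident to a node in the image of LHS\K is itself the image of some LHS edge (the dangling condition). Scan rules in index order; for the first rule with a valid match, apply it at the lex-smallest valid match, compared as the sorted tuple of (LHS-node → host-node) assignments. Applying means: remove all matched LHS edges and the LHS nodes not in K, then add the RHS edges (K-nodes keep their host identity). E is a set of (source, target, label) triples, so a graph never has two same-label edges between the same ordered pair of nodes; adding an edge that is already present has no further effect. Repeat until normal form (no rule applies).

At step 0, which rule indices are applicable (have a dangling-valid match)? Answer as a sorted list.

Answer: [R0]

Rewrite trace:
R0: 4 valid matches — {0↦0, 1↦1, 2↦3, 3↦4}, {0↦0, 1↦1, 2↦3, 3↦6}, {0↦0, 1↦1, 2↦5, 3↦4} (+1 more)
R1: no valid match — LHS pattern not found
R2: no valid match — LHS pattern not found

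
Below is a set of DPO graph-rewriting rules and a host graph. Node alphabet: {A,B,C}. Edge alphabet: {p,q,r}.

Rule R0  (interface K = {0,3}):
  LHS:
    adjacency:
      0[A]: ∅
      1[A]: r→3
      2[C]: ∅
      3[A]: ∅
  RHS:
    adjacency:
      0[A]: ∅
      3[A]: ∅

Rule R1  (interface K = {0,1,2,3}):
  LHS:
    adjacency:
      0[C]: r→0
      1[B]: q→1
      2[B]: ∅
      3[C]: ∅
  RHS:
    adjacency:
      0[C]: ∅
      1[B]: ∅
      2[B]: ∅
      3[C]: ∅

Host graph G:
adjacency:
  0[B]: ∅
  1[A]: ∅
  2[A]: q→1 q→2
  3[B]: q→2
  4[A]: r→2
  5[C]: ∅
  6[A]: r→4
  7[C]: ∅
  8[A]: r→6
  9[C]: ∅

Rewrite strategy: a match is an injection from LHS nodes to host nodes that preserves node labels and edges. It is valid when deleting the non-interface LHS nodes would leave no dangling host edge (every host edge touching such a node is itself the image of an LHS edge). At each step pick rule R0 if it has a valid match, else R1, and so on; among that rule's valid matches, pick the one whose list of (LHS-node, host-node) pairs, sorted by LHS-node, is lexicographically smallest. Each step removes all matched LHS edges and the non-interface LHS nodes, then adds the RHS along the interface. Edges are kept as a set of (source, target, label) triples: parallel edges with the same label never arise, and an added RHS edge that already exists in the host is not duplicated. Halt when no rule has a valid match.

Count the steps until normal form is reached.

Answer: 3

Derivation:
start.  V:10 E:6  edges: 2-q->1 2-q->2 3-q->2 4-r->2 6-r->4 8-r->6
1. fire R0 via {0↦1, 1↦8, 2↦5, 3↦6}  →  V:8 E:5  edges: 2-q->1 2-q->2 3-q->2 4-r->2 6-r->4
2. fire R0 via {0↦1, 1↦6, 2↦7, 3↦4}  →  V:6 E:4  edges: 2-q->1 2-q->2 3-q->2 4-r->2
3. fire R0 via {0↦1, 1↦4, 2↦9, 3↦2}  →  V:4 E:3  edges: 2-q->1 2-q->2 3-q->2
normal form: no rule applies after step 3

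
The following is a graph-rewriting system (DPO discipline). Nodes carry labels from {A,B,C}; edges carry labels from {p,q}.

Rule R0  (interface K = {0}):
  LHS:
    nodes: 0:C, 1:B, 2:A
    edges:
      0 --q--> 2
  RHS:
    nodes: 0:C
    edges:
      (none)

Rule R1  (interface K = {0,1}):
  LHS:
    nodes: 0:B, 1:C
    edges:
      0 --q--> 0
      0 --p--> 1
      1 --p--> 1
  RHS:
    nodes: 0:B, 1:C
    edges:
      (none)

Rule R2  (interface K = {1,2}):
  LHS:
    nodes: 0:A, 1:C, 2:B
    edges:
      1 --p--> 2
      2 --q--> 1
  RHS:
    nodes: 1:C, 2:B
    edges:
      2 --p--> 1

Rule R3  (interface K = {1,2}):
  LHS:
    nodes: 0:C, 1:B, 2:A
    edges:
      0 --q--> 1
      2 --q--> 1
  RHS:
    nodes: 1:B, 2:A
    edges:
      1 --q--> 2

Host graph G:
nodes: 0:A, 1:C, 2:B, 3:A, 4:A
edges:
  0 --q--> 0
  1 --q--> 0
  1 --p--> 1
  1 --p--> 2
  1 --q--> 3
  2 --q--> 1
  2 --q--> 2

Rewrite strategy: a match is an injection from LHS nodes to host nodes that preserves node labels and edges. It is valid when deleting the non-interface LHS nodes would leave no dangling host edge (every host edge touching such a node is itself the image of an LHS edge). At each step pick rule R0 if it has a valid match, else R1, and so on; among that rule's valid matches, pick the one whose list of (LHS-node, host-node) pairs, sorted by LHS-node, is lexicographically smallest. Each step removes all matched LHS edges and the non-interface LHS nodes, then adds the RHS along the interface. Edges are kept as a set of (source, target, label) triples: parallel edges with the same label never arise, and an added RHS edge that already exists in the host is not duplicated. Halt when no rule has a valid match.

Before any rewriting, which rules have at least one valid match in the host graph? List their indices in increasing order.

Answer: [R2]

Derivation:
R0: no valid match — 2 raw matches, all fail dangling condition
R1: no valid match — LHS pattern not found
R2: 1 valid match — {0↦4, 1↦1, 2↦2}
R3: no valid match — LHS pattern not found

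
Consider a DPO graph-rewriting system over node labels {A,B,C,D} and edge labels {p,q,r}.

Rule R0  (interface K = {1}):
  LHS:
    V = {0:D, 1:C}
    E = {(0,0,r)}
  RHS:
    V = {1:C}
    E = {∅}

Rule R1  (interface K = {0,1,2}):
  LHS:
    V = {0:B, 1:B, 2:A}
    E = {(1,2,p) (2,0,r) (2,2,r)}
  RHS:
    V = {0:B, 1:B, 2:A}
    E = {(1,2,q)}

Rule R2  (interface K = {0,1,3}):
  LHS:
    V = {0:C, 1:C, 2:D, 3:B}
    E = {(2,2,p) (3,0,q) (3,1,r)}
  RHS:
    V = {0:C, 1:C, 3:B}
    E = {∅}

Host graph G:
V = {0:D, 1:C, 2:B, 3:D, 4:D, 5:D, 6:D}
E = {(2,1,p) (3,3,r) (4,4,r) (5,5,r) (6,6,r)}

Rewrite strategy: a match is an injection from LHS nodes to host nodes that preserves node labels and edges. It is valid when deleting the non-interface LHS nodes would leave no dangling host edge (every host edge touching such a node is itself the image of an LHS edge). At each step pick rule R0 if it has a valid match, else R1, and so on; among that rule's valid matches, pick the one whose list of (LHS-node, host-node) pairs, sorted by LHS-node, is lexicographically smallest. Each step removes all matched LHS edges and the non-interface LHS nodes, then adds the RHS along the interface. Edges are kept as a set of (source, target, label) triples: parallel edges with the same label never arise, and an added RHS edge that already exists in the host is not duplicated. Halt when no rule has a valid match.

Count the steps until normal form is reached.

start.  V:7 E:5  edges: 2-p->1 3-r->3 4-r->4 5-r->5 6-r->6
1. fire R0 via {0↦3, 1↦1}  →  V:6 E:4  edges: 2-p->1 4-r->4 5-r->5 6-r->6
2. fire R0 via {0↦4, 1↦1}  →  V:5 E:3  edges: 2-p->1 5-r->5 6-r->6
3. fire R0 via {0↦5, 1↦1}  →  V:4 E:2  edges: 2-p->1 6-r->6
4. fire R0 via {0↦6, 1↦1}  →  V:3 E:1  edges: 2-p->1
halt: no rule applies after step 4

Answer: 4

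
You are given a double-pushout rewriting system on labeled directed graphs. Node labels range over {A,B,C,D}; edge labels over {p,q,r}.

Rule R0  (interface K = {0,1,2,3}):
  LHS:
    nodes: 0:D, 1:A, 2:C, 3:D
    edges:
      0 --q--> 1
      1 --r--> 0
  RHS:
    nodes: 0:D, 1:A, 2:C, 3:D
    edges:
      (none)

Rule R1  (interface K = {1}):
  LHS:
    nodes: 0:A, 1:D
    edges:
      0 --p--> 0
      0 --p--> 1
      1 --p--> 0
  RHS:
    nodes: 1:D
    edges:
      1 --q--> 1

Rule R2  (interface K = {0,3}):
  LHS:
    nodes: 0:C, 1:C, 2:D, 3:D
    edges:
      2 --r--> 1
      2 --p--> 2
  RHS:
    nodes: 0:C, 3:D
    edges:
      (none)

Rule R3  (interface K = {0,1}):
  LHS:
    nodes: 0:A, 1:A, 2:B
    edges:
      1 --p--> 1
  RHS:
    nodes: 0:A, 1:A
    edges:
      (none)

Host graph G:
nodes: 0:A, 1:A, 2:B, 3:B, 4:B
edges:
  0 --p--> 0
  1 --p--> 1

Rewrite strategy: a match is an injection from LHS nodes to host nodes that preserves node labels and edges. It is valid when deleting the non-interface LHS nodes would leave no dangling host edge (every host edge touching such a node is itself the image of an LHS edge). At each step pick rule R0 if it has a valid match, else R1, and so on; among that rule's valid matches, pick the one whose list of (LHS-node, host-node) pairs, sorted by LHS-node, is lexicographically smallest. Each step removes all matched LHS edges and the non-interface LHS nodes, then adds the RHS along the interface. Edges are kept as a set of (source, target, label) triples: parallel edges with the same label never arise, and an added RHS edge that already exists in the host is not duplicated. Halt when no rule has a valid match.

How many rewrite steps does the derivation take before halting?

Answer: 2

Steps:
start.  V:5 E:2  edges: 0-p->0 1-p->1
1. fire R3 via {0↦0, 1↦1, 2↦2}  →  V:4 E:1  edges: 0-p->0
2. fire R3 via {0↦1, 1↦0, 2↦3}  →  V:3 E:0  edges: ∅
halt: no rule applies after step 2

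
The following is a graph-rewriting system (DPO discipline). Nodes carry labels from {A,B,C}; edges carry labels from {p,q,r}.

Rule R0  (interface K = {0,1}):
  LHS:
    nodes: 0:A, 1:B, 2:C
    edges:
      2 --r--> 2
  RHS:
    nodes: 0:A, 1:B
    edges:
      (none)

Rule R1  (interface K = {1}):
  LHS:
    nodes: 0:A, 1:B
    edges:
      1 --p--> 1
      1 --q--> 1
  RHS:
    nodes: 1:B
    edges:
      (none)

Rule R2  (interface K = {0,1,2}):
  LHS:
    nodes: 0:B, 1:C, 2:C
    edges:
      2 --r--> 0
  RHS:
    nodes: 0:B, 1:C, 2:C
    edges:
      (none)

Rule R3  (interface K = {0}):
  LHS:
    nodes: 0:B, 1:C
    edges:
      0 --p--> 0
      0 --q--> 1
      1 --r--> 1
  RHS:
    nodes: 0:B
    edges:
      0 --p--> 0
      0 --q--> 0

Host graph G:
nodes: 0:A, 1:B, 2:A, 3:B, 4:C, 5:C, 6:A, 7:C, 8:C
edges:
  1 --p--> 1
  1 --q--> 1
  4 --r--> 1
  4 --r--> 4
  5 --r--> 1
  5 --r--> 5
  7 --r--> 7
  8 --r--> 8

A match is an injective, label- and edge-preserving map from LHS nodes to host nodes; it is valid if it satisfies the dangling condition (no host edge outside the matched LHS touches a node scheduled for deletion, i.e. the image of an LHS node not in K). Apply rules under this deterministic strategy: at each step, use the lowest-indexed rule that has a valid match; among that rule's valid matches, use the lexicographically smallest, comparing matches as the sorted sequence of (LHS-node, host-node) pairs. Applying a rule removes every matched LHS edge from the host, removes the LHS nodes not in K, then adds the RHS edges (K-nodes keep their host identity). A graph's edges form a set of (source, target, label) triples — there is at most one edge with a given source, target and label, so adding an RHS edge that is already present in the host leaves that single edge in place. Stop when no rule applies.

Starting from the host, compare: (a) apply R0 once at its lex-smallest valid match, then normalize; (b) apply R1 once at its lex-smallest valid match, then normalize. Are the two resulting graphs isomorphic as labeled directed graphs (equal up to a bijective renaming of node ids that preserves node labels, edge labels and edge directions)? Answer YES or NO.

Answer: YES

Steps:
branch R0-first: apply at {0↦0, 1↦1, 2↦7} → |E|=7, then 4 more step(s) → NF |V|=5 |E|=2 V={1:B, 2:A, 3:B, 4:C, 6:A} E=4-r->1 4-r->4
branch R1-first: apply at {0↦0, 1↦1} → |E|=6, then 4 more step(s) → NF |V|=5 |E|=2 V={1:B, 2:A, 3:B, 4:C, 6:A} E=4-r->1 4-r->4
graphs isomorphic (equal up to label-preserving node renaming)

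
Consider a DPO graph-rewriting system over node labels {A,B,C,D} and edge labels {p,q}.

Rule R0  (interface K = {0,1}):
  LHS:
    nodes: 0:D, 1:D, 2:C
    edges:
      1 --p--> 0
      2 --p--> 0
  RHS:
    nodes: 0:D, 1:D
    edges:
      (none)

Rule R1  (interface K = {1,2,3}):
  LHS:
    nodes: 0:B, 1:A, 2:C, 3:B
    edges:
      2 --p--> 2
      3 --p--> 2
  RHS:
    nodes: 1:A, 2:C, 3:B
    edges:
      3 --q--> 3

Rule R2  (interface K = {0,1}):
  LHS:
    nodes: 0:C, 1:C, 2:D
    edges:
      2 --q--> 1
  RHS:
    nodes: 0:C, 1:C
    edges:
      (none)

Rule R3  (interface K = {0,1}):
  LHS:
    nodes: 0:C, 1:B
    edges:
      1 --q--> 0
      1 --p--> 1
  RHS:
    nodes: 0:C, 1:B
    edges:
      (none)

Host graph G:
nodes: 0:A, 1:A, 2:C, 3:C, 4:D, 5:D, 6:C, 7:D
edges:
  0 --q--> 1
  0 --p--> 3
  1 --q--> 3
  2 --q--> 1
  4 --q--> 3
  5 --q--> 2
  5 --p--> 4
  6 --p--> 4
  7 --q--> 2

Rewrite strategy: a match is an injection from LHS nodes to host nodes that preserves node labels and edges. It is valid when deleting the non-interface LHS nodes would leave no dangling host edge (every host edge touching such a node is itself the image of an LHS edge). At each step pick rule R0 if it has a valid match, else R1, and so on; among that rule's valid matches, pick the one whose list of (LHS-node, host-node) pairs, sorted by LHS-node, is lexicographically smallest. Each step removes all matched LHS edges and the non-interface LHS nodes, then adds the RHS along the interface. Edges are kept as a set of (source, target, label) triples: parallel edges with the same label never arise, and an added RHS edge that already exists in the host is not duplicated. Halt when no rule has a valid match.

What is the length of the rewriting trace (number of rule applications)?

Answer: 4

Derivation:
start.  V:8 E:9  edges: 0-q->1 0-p->3 1-q->3 2-q->1 4-q->3 5-q->2 5-p->4 6-p->4 7-q->2
1. fire R0 via {0↦4, 1↦5, 2↦6}  →  V:7 E:7  edges: 0-q->1 0-p->3 1-q->3 2-q->1 4-q->3 5-q->2 7-q->2
2. fire R2 via {0↦2, 1↦3, 2↦4}  →  V:6 E:6  edges: 0-q->1 0-p->3 1-q->3 2-q->1 5-q->2 7-q->2
3. fire R2 via {0↦3, 1↦2, 2↦5}  →  V:5 E:5  edges: 0-q->1 0-p->3 1-q->3 2-q->1 7-q->2
4. fire R2 via {0↦3, 1↦2, 2↦7}  →  V:4 E:4  edges: 0-q->1 0-p->3 1-q->3 2-q->1
normal form: no rule applies after step 4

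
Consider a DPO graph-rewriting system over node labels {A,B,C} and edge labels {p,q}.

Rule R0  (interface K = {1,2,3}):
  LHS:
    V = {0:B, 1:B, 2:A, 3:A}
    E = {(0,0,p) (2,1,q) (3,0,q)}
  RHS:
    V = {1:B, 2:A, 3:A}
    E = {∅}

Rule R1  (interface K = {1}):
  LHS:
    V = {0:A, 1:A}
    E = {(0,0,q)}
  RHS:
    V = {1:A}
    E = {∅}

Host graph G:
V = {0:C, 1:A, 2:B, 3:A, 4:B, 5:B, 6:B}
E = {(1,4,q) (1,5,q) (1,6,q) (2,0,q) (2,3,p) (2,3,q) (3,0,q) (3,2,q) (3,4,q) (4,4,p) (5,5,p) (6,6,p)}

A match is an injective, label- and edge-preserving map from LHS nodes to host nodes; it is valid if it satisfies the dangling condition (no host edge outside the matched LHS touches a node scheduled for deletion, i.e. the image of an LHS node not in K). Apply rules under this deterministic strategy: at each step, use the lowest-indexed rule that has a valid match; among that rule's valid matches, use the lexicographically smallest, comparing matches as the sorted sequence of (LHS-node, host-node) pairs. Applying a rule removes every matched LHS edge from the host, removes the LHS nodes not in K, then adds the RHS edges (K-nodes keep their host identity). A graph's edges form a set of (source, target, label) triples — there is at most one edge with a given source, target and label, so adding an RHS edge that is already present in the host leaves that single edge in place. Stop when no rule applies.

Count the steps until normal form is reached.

Answer: 2

Steps:
initial: |V|=7 |E|=12  E = 1-q->4 1-q->5 1-q->6 2-q->0 2-p->3 2-q->3 3-q->0 3-q->2 3-q->4 4-p->4 5-p->5 6-p->6
step 1: apply R0 at {0↦5, 1↦2, 2↦3, 3↦1}  → |V|=6 |E|=9  E = 1-q->4 1-q->6 2-q->0 2-p->3 2-q->3 3-q->0 3-q->4 4-p->4 6-p->6
step 2: apply R0 at {0↦6, 1↦4, 2↦3, 3↦1}  → |V|=5 |E|=6  E = 1-q->4 2-q->0 2-p->3 2-q->3 3-q->0 4-p->4
halt: no rule applies after step 2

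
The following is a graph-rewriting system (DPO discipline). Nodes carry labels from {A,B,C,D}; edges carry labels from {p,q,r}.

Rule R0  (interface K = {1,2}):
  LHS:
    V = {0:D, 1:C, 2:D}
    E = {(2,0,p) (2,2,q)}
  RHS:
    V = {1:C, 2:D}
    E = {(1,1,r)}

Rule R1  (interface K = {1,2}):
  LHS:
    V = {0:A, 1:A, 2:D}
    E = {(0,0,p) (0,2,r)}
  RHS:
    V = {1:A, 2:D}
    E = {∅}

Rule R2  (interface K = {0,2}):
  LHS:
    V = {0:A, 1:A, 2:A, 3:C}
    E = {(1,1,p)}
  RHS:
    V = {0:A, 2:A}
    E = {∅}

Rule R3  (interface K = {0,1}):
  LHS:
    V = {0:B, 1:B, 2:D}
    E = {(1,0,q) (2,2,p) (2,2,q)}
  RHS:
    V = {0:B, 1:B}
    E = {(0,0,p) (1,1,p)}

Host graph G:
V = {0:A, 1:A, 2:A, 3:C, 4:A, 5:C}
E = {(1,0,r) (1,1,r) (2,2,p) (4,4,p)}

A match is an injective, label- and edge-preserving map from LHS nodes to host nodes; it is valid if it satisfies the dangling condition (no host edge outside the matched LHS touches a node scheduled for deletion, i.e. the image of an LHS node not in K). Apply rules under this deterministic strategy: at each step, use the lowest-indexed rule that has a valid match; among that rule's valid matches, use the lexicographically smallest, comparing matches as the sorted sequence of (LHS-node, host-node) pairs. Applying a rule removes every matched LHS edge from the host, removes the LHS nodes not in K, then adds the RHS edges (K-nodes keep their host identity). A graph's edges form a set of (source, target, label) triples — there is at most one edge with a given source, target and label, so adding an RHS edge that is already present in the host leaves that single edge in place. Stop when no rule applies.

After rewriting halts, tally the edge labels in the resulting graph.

Answer: r:2

Steps:
initial: |V|=6 |E|=4  E = 1-r->0 1-r->1 2-p->2 4-p->4
step 1: apply R2 at {0↦0, 1↦2, 2↦1, 3↦3}  → |V|=4 |E|=3  E = 1-r->0 1-r->1 4-p->4
step 2: apply R2 at {0↦0, 1↦4, 2↦1, 3↦5}  → |V|=2 |E|=2  E = 1-r->0 1-r->1
halt: no rule applies after step 2
NF edges: [(1, 0, 'r'), (1, 1, 'r')]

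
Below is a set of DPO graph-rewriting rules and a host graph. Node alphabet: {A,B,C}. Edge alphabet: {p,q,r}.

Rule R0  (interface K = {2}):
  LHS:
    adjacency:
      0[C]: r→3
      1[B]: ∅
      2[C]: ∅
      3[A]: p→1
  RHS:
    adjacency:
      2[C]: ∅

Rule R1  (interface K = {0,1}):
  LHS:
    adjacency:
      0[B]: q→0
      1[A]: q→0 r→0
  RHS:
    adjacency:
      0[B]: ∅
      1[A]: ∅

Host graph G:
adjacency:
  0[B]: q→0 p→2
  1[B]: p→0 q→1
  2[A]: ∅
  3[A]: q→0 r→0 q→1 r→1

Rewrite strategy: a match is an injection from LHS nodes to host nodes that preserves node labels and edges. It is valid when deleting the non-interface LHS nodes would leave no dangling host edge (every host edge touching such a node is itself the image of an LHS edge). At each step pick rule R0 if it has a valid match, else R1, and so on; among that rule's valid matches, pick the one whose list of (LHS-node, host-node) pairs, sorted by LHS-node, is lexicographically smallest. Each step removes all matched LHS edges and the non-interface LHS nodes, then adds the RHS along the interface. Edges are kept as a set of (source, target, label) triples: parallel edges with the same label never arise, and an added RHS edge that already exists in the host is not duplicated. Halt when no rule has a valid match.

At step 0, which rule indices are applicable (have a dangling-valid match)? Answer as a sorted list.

R0: no valid match — LHS pattern not found
R1: 2 valid matches — {0↦0, 1↦3}, {0↦1, 1↦3}

Answer: [R1]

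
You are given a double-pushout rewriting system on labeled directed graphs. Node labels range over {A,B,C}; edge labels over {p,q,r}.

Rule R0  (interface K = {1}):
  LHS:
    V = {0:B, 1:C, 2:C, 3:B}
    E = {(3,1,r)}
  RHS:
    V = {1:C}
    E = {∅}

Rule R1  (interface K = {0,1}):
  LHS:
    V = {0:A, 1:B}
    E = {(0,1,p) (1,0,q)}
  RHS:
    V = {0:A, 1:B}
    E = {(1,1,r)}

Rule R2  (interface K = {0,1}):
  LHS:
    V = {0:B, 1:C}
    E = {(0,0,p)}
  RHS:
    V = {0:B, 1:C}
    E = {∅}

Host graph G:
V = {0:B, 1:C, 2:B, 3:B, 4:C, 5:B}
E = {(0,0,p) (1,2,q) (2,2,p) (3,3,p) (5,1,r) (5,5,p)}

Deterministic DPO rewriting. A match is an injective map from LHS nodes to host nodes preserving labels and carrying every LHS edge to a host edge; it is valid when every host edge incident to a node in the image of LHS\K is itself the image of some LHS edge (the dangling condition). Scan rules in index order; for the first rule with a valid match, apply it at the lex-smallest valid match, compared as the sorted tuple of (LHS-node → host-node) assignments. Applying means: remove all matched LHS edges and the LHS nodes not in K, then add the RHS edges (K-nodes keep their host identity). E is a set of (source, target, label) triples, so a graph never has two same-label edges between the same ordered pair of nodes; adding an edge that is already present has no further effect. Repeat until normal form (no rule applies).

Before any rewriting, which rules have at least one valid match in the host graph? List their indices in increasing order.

R0: no valid match — 3 raw matches, all fail dangling condition
R1: no valid match — LHS pattern not found
R2: 8 valid matches — {0↦0, 1↦1}, {0↦0, 1↦4}, {0↦2, 1↦1} (+5 more)

Answer: [R2]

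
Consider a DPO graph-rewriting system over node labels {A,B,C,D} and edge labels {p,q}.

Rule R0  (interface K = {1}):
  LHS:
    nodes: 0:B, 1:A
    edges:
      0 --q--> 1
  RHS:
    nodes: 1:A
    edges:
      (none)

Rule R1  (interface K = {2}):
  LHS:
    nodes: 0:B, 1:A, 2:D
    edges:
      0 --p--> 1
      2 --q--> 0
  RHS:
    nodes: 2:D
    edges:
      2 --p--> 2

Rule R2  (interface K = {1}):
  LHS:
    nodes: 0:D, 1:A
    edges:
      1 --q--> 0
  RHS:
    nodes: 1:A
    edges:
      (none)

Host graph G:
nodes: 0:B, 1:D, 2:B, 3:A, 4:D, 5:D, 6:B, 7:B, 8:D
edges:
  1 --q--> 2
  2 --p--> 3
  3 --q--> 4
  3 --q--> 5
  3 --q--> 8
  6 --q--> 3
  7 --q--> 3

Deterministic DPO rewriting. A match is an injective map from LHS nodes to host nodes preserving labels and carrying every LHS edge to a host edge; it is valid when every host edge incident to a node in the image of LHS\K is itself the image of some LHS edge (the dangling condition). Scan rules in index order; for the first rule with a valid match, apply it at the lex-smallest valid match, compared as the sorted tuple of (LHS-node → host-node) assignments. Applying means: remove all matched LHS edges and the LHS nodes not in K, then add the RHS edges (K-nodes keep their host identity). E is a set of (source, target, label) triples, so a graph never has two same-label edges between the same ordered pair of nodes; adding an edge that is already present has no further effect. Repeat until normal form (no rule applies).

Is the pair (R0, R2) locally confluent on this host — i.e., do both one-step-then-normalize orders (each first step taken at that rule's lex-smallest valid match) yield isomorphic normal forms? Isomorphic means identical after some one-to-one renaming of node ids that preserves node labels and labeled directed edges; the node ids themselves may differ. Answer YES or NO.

branch R0-first: apply at {0↦6, 1↦3} → |E|=6, then 5 more step(s) → NF |V|=2 |E|=1 V={0:B, 1:D} E=1-p->1
branch R2-first: apply at {0↦4, 1↦3} → |E|=6, then 5 more step(s) → NF |V|=2 |E|=1 V={0:B, 1:D} E=1-p->1
graphs isomorphic (equal up to label-preserving node renaming)

Answer: YES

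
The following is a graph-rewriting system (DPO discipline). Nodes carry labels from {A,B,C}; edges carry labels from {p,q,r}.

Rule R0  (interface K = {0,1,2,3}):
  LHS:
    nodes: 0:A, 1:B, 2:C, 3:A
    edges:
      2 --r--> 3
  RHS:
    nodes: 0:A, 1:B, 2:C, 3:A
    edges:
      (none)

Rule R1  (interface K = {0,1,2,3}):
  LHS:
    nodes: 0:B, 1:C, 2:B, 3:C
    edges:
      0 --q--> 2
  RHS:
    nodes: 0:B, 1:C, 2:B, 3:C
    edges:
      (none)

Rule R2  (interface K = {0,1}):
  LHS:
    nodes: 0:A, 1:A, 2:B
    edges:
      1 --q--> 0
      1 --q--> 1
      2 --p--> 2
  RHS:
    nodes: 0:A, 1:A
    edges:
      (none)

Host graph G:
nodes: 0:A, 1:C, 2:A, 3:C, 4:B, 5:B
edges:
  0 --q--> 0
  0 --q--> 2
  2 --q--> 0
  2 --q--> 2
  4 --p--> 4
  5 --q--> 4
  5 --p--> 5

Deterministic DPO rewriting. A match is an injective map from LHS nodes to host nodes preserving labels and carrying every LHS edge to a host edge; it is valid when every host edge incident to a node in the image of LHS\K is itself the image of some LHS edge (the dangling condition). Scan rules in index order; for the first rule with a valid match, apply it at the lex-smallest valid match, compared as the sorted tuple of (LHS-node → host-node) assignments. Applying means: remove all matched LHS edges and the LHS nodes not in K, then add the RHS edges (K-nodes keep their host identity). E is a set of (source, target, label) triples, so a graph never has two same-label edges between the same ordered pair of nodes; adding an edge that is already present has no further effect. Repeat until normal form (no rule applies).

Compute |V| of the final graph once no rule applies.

Answer: 4

Rewrite trace:
[0] host  ⇒  6 nodes, 7 edges  {0-q->0 0-q->2 2-q->0 2-q->2 4-p->4 5-q->4 5-p->5}
[1] R1 @ {0↦5, 1↦1, 2↦4, 3↦3}  ⇒  6 nodes, 6 edges  {0-q->0 0-q->2 2-q->0 2-q->2 4-p->4 5-p->5}
[2] R2 @ {0↦0, 1↦2, 2↦4}  ⇒  5 nodes, 3 edges  {0-q->0 0-q->2 5-p->5}
[3] R2 @ {0↦2, 1↦0, 2↦5}  ⇒  4 nodes, 0 edges  {∅}
final graph: no rule applies after step 3
NF nodes: {0:A, 1:C, 2:A, 3:C}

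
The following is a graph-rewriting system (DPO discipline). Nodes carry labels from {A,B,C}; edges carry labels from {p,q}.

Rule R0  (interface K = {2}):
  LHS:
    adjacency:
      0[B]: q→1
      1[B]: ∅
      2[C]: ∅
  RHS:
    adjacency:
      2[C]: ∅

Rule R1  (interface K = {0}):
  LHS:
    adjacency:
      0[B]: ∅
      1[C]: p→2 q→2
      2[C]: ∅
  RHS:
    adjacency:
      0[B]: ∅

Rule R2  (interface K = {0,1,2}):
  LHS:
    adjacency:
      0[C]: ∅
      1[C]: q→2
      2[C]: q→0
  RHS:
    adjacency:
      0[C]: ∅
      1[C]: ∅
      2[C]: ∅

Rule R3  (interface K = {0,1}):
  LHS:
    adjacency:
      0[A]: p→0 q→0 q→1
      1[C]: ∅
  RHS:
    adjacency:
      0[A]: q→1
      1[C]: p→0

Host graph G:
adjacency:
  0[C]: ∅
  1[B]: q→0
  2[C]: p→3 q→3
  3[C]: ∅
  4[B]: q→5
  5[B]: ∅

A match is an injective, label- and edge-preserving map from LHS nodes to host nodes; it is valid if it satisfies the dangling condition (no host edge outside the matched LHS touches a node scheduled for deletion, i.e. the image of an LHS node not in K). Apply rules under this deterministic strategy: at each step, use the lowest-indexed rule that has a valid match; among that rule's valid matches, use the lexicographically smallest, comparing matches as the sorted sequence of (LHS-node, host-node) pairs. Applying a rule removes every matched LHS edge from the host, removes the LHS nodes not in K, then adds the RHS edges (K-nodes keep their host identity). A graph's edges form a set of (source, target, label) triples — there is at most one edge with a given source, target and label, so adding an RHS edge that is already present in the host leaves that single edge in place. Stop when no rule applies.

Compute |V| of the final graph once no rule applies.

Answer: 2

Derivation:
start.  V:6 E:4  edges: 1-q->0 2-p->3 2-q->3 4-q->5
1. fire R0 via {0↦4, 1↦5, 2↦0}  →  V:4 E:3  edges: 1-q->0 2-p->3 2-q->3
2. fire R1 via {0↦1, 1↦2, 2↦3}  →  V:2 E:1  edges: 1-q->0
halt: no rule applies after step 2
NF nodes: {0:C, 1:B}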